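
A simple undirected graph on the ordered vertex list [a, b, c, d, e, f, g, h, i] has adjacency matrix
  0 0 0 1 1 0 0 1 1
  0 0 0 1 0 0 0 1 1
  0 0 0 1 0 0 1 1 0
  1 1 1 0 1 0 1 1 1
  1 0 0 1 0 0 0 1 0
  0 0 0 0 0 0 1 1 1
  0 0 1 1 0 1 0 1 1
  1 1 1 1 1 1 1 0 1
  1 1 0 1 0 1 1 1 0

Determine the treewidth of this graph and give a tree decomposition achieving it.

Treewidth 3.
Bags: B1 = {f, g, h, i}  B2 = {d, g, h, i}  B3 = {b, d, h, i}  B4 = {c, d, g, h}  B5 = {a, d, h, i}  B6 = {a, d, e, h}
Tree: B1–B2, B2–B3, B2–B4, B3–B5, B5–B6

Each bag holds 4 vertices, so the decomposition has width 3, which upper-bounds the treewidth. For the lower bound, the 4 vertices {a, d, e, h} are pairwise adjacent, and any tree decomposition puts a clique entirely inside one bag — forcing width ≥ 3. Hence tw(G) = 3 exactly.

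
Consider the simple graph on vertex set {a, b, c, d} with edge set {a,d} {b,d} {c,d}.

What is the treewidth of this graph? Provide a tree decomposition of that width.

Treewidth 1.
One optimal decomposition is:
Bags: B1 = {c, d}  B2 = {b, d}  B3 = {a, d}
Tree: B1–B2, B2–B3

Every bag has size at most 2, so the width is 2 − 1 = 1 and tw(G) ≤ 1. G has an edge, so its treewidth is at least 1. The upper and lower bounds meet at 1, so that is the treewidth.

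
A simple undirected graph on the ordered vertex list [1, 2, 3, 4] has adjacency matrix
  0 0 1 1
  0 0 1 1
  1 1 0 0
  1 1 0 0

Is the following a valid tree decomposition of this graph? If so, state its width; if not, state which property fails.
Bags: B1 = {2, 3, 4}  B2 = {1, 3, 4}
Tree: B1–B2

Vertex coverage: the bags together contain {1, 2, 3, 4}, the full vertex set. Edge coverage: each edge of G has both endpoints in at least one bag. Running intersection: for every vertex, the bags containing it form a connected subtree. All three properties hold, so this is a valid tree decomposition of width max|bag| − 1 = 2, and hence tw(G) ≤ 2.

Yes; width 2.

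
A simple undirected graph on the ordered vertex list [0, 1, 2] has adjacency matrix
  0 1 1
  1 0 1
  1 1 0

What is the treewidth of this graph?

2

A width-2 tree decomposition is:
Bags: B1 = {0, 1, 2}
Tree: (single bag)
A single bag containing all 3 vertices is trivially a valid decomposition of width 2. On the other hand G contains the 3-clique {0, 1, 2}. A clique must lie in a single bag of any decomposition, so no decomposition can have width below 2. Therefore the treewidth is 2.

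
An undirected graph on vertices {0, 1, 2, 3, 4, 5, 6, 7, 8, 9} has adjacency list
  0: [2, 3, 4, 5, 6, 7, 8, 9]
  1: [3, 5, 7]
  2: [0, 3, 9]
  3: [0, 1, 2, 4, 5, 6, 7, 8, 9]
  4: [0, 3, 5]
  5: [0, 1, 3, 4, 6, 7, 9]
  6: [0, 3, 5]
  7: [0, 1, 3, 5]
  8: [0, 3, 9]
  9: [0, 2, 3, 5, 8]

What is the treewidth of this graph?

3

A width-3 tree decomposition is:
Bags: B1 = {0, 2, 3, 9}  B2 = {0, 3, 5, 9}  B3 = {0, 3, 5, 7}  B4 = {1, 3, 5, 7}  B5 = {0, 3, 8, 9}  B6 = {0, 3, 4, 5}  B7 = {0, 3, 5, 6}
Tree: B1–B2, B2–B3, B3–B4, B1–B5, B3–B6, B6–B7
Every bag has size at most 4, so the width is 4 − 1 = 3 and tw(G) ≤ 3. On the other hand G contains the 4-clique {0, 3, 8, 9}. A clique must lie in a single bag of any decomposition, so no decomposition can have width below 3. Combining the bounds, tw(G) = 3.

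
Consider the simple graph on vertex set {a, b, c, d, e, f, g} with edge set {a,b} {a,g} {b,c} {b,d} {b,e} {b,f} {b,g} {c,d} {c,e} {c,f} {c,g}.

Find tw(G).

2

A width-2 tree decomposition is:
Bags: B1 = {b, c, f}  B2 = {b, c, e}  B3 = {b, c, g}  B4 = {a, b, g}  B5 = {b, c, d}
Tree: B1–B2, B2–B3, B3–B4, B2–B5
Each bag holds 3 vertices, so the decomposition has width 2, which upper-bounds the treewidth. For the lower bound, the 3 vertices {b, c, d} are pairwise adjacent, and any tree decomposition puts a clique entirely inside one bag — forcing width ≥ 2. Hence tw(G) = 2 exactly.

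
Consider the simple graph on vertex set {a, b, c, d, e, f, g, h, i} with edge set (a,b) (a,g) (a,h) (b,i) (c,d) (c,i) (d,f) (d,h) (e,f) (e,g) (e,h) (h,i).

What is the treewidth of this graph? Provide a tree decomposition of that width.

Each bag holds 4 vertices, so the decomposition has width 3, which upper-bounds the treewidth. For the lower bound: the 4 vertex sets {b,c,i}, {a}, {h}, {d,e,f,g} are disjoint, each induces a connected subgraph, and every pair is joined by at least one edge of G. Contracting each set to a single vertex therefore yields K_{4} as a minor, and since treewidth is minor-monotone, tw(G) ≥ tw(K_{4}) = 3. Hence tw(G) = 3 exactly.

Treewidth 3.
One such decomposition:
Bags: B1 = {a, b, c, i}  B2 = {a, c, h, i}  B3 = {a, c, d, h}  B4 = {a, d, g, h}  B5 = {d, e, g, h}  B6 = {d, e, f, g}
Tree: B1–B2, B2–B3, B3–B4, B4–B5, B5–B6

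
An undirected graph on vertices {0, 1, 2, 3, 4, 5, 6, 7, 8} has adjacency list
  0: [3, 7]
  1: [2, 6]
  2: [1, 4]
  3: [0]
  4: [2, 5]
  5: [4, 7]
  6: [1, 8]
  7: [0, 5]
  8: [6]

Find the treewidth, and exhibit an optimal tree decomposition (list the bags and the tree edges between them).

Treewidth 1.
Bags: B1 = {6, 8}  B2 = {1, 6}  B3 = {1, 2}  B4 = {2, 4}  B5 = {4, 5}  B6 = {5, 7}  B7 = {0, 7}  B8 = {0, 3}
Tree: B1–B2, B2–B3, B3–B4, B4–B5, B5–B6, B6–B7, B7–B8

Each bag holds 2 vertices, so the decomposition has width 1, which upper-bounds the treewidth. Any graph with an edge has treewidth ≥ 1, and G has the edge 8–6. Combining the bounds, tw(G) = 1.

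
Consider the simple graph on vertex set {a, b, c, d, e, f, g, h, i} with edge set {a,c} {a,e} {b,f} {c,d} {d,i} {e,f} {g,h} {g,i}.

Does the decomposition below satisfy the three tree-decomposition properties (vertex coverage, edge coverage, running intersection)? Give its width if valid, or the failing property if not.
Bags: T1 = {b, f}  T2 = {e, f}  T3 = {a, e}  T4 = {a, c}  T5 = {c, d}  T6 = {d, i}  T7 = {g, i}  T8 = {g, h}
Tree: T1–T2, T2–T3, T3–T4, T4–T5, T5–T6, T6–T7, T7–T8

Vertex coverage: the bags together contain {a, b, c, d, e, f, g, h, i}, the full vertex set. Edge coverage: each edge of G has both endpoints in at least one bag. Running intersection: for every vertex, the bags containing it form a connected subtree. All three properties hold, so this is a valid tree decomposition of width max|bag| − 1 = 1, and hence tw(G) ≤ 1.

Yes; width 1.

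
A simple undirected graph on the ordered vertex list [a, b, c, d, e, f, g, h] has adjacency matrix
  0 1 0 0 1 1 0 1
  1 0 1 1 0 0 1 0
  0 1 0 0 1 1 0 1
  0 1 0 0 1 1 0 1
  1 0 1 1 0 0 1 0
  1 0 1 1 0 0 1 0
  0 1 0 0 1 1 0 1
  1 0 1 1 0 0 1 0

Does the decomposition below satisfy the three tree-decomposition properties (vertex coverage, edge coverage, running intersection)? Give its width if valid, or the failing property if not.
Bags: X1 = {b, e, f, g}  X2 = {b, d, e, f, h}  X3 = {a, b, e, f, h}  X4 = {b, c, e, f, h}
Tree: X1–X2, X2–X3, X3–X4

No — edge (h,g) lies in no bag.

A tree decomposition must satisfy three properties: every vertex lies in some bag; for every edge, both endpoints lie together in some bag; and for every vertex, the bags containing it form a connected subtree. Here edge (h,g) lies in no bag, so the decomposition is invalid.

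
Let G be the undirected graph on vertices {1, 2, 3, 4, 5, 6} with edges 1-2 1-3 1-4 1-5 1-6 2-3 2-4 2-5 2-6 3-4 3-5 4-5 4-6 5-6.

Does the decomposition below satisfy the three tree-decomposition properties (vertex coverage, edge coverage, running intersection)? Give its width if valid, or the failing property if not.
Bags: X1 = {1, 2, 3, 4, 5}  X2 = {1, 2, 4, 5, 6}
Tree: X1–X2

Vertex coverage: the bags together contain {1, 2, 3, 4, 5, 6}, the full vertex set. Edge coverage: each edge of G has both endpoints in at least one bag. Running intersection: for every vertex, the bags containing it form a connected subtree. All three properties hold, so this is a valid tree decomposition of width max|bag| − 1 = 4, and hence tw(G) ≤ 4.

Yes; width 4.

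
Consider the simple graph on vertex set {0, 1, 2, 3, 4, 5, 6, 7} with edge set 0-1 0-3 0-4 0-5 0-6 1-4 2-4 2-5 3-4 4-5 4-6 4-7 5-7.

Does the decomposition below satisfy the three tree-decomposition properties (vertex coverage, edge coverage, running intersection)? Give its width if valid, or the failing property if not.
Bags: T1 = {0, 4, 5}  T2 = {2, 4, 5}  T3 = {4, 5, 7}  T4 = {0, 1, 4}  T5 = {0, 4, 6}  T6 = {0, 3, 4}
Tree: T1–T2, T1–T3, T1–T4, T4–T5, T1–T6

Yes; width 2.

Checking the three conditions: (i) the bags cover all of {0, 1, 2, 3, 4, 5, 6, 7}; (ii) for each edge, some bag contains both endpoints; (iii) the bags containing any fixed vertex form a subtree. All hold, so the decomposition is valid with width 3 − 1 = 2.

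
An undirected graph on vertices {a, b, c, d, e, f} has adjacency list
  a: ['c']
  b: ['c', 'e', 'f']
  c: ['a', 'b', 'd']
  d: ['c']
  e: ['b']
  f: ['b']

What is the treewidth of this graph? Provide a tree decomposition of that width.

Each bag holds 2 vertices, so the decomposition has width 1, which upper-bounds the treewidth. G has an edge, so its treewidth is at least 1. Combining the bounds, tw(G) = 1.

Treewidth 1.
One optimal decomposition is:
Bags: B1 = {b, c}  B2 = {b, f}  B3 = {c, d}  B4 = {b, e}  B5 = {a, c}
Tree: B1–B2, B1–B3, B2–B4, B3–B5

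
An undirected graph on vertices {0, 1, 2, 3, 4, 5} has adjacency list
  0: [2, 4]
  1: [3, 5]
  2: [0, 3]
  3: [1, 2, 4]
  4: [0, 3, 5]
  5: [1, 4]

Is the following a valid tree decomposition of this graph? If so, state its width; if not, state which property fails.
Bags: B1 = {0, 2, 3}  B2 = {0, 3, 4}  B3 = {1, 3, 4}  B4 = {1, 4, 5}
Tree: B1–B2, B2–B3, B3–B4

Yes; width 2.

Checking the three conditions: (i) the bags cover all of {0, 1, 2, 3, 4, 5}; (ii) for each edge, some bag contains both endpoints; (iii) the bags containing any fixed vertex form a subtree. All hold, so the decomposition is valid with width 3 − 1 = 2.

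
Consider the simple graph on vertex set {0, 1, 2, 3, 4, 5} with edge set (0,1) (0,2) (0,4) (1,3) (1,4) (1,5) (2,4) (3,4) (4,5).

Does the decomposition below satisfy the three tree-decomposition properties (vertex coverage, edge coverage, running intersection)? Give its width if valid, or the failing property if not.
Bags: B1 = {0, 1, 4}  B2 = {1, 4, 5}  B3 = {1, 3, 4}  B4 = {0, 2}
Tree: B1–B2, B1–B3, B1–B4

No — edge (4,2) lies in no bag.

A tree decomposition must satisfy three properties: every vertex lies in some bag; for every edge, both endpoints lie together in some bag; and for every vertex, the bags containing it form a connected subtree. Here edge (4,2) lies in no bag, so the decomposition is invalid.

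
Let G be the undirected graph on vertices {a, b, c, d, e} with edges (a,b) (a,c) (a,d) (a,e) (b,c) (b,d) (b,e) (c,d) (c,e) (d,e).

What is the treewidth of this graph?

4

A width-4 tree decomposition is:
Bags: B1 = {a, b, c, d, e}
Tree: (single bag)
With just one bag of size 5, the width is 5 − 1 = 4, so tw(G) ≤ 4. For the lower bound, the 5 vertices {a, b, c, d, e} are pairwise adjacent, and any tree decomposition puts a clique entirely inside one bag — forcing width ≥ 4. Combining the bounds, tw(G) = 4.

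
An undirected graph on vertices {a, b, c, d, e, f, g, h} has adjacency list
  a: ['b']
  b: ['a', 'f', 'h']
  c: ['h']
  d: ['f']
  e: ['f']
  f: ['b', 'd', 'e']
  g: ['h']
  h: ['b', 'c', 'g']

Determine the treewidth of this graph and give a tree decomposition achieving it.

Every bag has size at most 2, so the width is 2 − 1 = 1 and tw(G) ≤ 1. G has an edge, so its treewidth is at least 1. Combining the bounds, tw(G) = 1.

Treewidth 1.
Bags: B1 = {b, f}  B2 = {b, h}  B3 = {e, f}  B4 = {d, f}  B5 = {c, h}  B6 = {a, b}  B7 = {g, h}
Tree: B1–B2, B1–B3, B1–B4, B2–B5, B1–B6, B2–B7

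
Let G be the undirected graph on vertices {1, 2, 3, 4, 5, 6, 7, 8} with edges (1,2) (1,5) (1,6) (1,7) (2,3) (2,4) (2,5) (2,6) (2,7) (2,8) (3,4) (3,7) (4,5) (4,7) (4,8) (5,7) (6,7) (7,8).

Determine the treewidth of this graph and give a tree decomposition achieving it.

Every bag has size at most 4, so the width is 4 − 1 = 3 and tw(G) ≤ 3. On the other hand G contains the 4-clique {1, 2, 5, 7}. A clique must lie in a single bag of any decomposition, so no decomposition can have width below 3. Hence tw(G) = 3 exactly.

Treewidth 3.
Bags: B1 = {2, 3, 4, 7}  B2 = {2, 4, 5, 7}  B3 = {1, 2, 5, 7}  B4 = {2, 4, 7, 8}  B5 = {1, 2, 6, 7}
Tree: B1–B2, B2–B3, B2–B4, B3–B5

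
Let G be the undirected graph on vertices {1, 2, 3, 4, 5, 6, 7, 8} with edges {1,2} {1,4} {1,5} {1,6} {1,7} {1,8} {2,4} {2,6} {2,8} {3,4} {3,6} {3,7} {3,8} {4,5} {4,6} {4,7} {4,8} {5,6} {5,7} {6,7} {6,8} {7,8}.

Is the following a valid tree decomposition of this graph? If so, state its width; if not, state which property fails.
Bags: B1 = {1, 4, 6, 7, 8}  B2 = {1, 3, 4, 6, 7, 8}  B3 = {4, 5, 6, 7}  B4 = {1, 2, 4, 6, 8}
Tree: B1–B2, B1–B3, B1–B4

No — edge (1,5) lies in no bag.

A tree decomposition must satisfy three properties: every vertex lies in some bag; for every edge, both endpoints lie together in some bag; and for every vertex, the bags containing it form a connected subtree. Here edge (1,5) lies in no bag, so the decomposition is invalid.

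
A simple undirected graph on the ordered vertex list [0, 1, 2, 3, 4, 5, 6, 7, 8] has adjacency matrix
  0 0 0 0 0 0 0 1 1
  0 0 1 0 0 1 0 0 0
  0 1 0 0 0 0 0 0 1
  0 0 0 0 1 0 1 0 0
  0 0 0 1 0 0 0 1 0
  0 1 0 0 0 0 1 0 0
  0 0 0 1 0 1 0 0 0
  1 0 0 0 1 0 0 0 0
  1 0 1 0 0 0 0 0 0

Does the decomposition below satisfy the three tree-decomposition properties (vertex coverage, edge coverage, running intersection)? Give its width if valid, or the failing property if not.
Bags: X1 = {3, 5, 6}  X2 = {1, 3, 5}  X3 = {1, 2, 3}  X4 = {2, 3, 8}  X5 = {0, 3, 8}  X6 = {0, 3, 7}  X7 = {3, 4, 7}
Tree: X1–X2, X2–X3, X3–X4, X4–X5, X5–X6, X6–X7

Checking the three conditions: (i) the bags cover all of {0, 1, 2, 3, 4, 5, 6, 7, 8}; (ii) for each edge, some bag contains both endpoints; (iii) the bags containing any fixed vertex form a subtree. All hold, so the decomposition is valid with width 3 − 1 = 2.

Yes; width 2.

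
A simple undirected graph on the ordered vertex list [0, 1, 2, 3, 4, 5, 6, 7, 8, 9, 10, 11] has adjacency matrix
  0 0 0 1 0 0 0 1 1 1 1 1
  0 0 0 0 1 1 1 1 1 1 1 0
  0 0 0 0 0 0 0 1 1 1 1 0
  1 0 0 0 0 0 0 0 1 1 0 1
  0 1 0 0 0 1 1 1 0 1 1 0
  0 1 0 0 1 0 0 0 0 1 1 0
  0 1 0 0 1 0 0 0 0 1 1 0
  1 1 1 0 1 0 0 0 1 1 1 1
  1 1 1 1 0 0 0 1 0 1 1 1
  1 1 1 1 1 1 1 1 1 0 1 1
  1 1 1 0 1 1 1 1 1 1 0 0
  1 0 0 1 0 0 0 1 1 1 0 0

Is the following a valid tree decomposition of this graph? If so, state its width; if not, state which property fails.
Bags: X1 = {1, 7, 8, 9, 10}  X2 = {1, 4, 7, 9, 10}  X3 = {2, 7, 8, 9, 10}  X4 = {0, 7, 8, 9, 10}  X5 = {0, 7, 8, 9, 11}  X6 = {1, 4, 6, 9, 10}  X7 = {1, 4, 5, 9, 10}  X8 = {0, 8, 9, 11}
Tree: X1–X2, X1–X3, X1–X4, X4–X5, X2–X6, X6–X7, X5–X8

A tree decomposition must satisfy three properties: every vertex lies in some bag; for every edge, both endpoints lie together in some bag; and for every vertex, the bags containing it form a connected subtree. Here vertex 3 appears in no bag, so the decomposition is invalid.

No — vertex 3 appears in no bag.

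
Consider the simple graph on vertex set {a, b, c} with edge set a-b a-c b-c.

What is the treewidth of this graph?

A width-2 tree decomposition is:
Bags: B1 = {a, b, c}
Tree: (single bag)
A single bag containing all 3 vertices is trivially a valid decomposition of width 2. Conversely, {a, b, c} is a clique of size 3, and the vertices of any clique must share a bag in every tree decomposition; so some bag has ≥ 3 vertices and tw(G) ≥ 2. Hence tw(G) = 2 exactly.

2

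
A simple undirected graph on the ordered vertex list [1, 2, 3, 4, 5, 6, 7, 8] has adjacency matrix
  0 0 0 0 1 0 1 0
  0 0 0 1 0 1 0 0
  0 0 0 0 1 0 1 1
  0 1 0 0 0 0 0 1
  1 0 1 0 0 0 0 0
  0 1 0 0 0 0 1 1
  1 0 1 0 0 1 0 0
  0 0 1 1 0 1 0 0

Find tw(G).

A width-2 tree decomposition is:
Bags: B1 = {2, 4, 8}  B2 = {2, 6, 8}  B3 = {3, 6, 8}  B4 = {3, 6, 7}  B5 = {3, 5, 7}  B6 = {1, 5, 7}
Tree: B1–B2, B2–B3, B3–B4, B4–B5, B5–B6
The largest bag has 3 vertices, giving width 2; this decomposition certifies tw(G) ≤ 2. The edges 4–2–6–8–4 form a cycle, so G is not a tree and its treewidth is at least 2. Therefore the treewidth is 2.

2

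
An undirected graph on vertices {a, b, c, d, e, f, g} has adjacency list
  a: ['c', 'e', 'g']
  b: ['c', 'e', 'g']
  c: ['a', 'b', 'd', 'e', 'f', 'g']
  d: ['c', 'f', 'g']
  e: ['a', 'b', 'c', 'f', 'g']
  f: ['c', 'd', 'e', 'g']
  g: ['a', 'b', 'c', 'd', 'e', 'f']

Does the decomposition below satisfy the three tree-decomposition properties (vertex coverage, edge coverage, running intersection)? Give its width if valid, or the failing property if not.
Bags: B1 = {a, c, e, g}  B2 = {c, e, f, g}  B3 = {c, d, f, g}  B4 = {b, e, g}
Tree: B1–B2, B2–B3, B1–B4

No — edge (c,b) lies in no bag.

A tree decomposition must satisfy three properties: every vertex lies in some bag; for every edge, both endpoints lie together in some bag; and for every vertex, the bags containing it form a connected subtree. Here edge (c,b) lies in no bag, so the decomposition is invalid.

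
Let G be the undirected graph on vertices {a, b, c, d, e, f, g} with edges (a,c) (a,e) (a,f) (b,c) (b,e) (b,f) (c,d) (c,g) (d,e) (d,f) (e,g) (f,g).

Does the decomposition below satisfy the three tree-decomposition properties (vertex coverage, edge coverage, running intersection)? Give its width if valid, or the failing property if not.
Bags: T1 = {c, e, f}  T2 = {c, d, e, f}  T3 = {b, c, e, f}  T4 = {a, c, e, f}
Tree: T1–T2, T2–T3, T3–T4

No — vertex g appears in no bag.

A tree decomposition must satisfy three properties: every vertex lies in some bag; for every edge, both endpoints lie together in some bag; and for every vertex, the bags containing it form a connected subtree. Here vertex g appears in no bag, so the decomposition is invalid.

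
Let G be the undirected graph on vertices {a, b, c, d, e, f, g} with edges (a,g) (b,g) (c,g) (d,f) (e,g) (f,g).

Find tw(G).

A width-1 tree decomposition is:
Bags: B1 = {d, f}  B2 = {f, g}  B3 = {e, g}  B4 = {c, g}  B5 = {a, g}  B6 = {b, g}
Tree: B1–B2, B2–B3, B3–B4, B3–B5, B5–B6
Each bag holds 2 vertices, so the decomposition has width 1, which upper-bounds the treewidth. Since G has at least one edge (e.g. f–d), it is not an edgeless graph, so tw(G) ≥ 1. The upper and lower bounds meet at 1, so that is the treewidth.

1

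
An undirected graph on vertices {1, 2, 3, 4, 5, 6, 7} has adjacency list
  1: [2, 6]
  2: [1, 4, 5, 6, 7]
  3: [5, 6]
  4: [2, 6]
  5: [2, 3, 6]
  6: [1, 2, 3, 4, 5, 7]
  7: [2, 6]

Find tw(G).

A width-2 tree decomposition is:
Bags: B1 = {2, 6, 7}  B2 = {2, 5, 6}  B3 = {3, 5, 6}  B4 = {2, 4, 6}  B5 = {1, 2, 6}
Tree: B1–B2, B2–B3, B1–B4, B1–B5
The largest bag has 3 vertices, giving width 2; this decomposition certifies tw(G) ≤ 2. On the other hand G contains the 3-clique {1, 2, 6}. A clique must lie in a single bag of any decomposition, so no decomposition can have width below 2. Hence tw(G) = 2 exactly.

2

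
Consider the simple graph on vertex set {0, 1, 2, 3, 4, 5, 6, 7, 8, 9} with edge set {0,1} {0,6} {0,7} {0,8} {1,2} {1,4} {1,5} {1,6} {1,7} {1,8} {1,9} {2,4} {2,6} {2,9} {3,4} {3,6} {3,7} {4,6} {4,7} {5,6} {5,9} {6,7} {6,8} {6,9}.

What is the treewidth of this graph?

A width-3 tree decomposition is:
Bags: B1 = {1, 2, 4, 6}  B2 = {1, 2, 6, 9}  B3 = {1, 4, 6, 7}  B4 = {0, 1, 6, 7}  B5 = {0, 1, 6, 8}  B6 = {1, 5, 6, 9}  B7 = {3, 4, 6, 7}
Tree: B1–B2, B1–B3, B3–B4, B4–B5, B2–B6, B3–B7
Each bag holds 4 vertices, so the decomposition has width 3, which upper-bounds the treewidth. On the other hand G contains the 4-clique {0, 1, 6, 8}. A clique must lie in a single bag of any decomposition, so no decomposition can have width below 3. Combining the bounds, tw(G) = 3.

3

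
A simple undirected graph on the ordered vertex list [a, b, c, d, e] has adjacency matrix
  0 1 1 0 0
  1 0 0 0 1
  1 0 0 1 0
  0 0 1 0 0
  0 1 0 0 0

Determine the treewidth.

A width-1 tree decomposition is:
Bags: B1 = {c, d}  B2 = {a, c}  B3 = {a, b}  B4 = {b, e}
Tree: B1–B2, B2–B3, B3–B4
Each bag holds 2 vertices, so the decomposition has width 1, which upper-bounds the treewidth. Since G has at least one edge (e.g. d–c), it is not an edgeless graph, so tw(G) ≥ 1. The upper and lower bounds meet at 1, so that is the treewidth.

1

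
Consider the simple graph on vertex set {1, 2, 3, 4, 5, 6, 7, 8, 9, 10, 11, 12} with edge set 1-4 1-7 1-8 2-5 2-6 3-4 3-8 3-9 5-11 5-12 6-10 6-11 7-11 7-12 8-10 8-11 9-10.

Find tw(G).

3

A width-3 tree decomposition is:
Bags: B1 = {1, 3, 4, 9}  B2 = {1, 3, 8, 9}  B3 = {1, 8, 9, 10}  B4 = {1, 7, 8, 10}  B5 = {7, 8, 10, 11}  B6 = {6, 7, 10, 11}  B7 = {6, 7, 11, 12}  B8 = {5, 6, 11, 12}  B9 = {2, 5, 6, 12}
Tree: B1–B2, B2–B3, B3–B4, B4–B5, B5–B6, B6–B7, B7–B8, B8–B9
Every bag has size at most 4, so the width is 4 − 1 = 3 and tw(G) ≤ 3. For the lower bound: the 4 vertex sets {3,4,9}, {1}, {8}, {6,7,10,11} are disjoint, each induces a connected subgraph, and every pair is joined by at least one edge of G. Contracting each set to a single vertex therefore yields K_{4} as a minor, and since treewidth is minor-monotone, tw(G) ≥ tw(K_{4}) = 3. The upper and lower bounds meet at 3, so that is the treewidth.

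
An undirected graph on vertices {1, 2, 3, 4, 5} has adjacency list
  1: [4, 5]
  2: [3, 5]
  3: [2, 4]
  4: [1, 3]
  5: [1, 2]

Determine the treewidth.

2

A width-2 tree decomposition is:
Bags: B1 = {1, 4, 5}  B2 = {3, 4, 5}  B3 = {2, 3, 5}
Tree: B1–B2, B2–B3
Each bag holds 3 vertices, so the decomposition has width 2, which upper-bounds the treewidth. For the lower bound, G contains the cycle 5–1–4–3–2–5, so G is not a forest; only forests have treewidth ≤ 1, hence tw(G) ≥ 2. Combining the bounds, tw(G) = 2.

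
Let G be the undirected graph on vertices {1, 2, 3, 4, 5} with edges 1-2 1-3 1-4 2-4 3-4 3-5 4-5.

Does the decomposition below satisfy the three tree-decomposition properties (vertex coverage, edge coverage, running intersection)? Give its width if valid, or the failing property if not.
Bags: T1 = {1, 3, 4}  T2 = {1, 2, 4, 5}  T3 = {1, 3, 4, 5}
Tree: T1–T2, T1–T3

No — bags containing vertex 5 are not connected in the tree.

A tree decomposition must satisfy three properties: every vertex lies in some bag; for every edge, both endpoints lie together in some bag; and for every vertex, the bags containing it form a connected subtree. Here bags containing vertex 5 are not connected in the tree, so the decomposition is invalid.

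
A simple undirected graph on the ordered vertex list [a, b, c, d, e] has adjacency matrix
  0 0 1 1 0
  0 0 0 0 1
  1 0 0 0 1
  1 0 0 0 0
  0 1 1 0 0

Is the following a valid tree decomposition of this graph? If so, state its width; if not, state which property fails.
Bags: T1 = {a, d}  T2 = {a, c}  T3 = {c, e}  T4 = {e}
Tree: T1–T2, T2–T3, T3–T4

A tree decomposition must satisfy three properties: every vertex lies in some bag; for every edge, both endpoints lie together in some bag; and for every vertex, the bags containing it form a connected subtree. Here vertex b appears in no bag, so the decomposition is invalid.

No — vertex b appears in no bag.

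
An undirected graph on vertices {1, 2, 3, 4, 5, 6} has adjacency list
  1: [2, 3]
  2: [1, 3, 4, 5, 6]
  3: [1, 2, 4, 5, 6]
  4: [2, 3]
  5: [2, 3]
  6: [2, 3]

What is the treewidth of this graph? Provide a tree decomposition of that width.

The largest bag has 3 vertices, giving width 2; this decomposition certifies tw(G) ≤ 2. Conversely, {1, 2, 3} is a clique of size 3, and the vertices of any clique must share a bag in every tree decomposition; so some bag has ≥ 3 vertices and tw(G) ≥ 2. The upper and lower bounds meet at 2, so that is the treewidth.

Treewidth 2.
Bags: B1 = {2, 3, 4}  B2 = {1, 2, 3}  B3 = {2, 3, 6}  B4 = {2, 3, 5}
Tree: B1–B2, B1–B3, B2–B4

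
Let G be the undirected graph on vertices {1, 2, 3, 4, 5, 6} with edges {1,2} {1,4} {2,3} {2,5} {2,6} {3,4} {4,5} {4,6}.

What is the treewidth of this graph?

A width-2 tree decomposition is:
Bags: B1 = {2, 4, 5}  B2 = {2, 3, 4}  B3 = {2, 4, 6}  B4 = {1, 2, 4}
Tree: B1–B2, B2–B3, B3–B4
Every bag has size at most 3, so the width is 3 − 1 = 2 and tw(G) ≤ 2. Since 5–4–3–2–5 is a cycle in G, G is not acyclic. Forests are exactly the graphs of treewidth ≤ 1, so tw(G) ≥ 2. Hence tw(G) = 2 exactly.

2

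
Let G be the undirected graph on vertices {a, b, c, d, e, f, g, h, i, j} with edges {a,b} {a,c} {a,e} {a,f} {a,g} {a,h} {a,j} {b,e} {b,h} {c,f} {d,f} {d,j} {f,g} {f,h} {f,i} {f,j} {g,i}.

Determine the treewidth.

2

A width-2 tree decomposition is:
Bags: B1 = {a, f, j}  B2 = {a, c, f}  B3 = {a, f, g}  B4 = {d, f, j}  B5 = {f, g, i}  B6 = {a, f, h}  B7 = {a, b, h}  B8 = {a, b, e}
Tree: B1–B2, B2–B3, B1–B4, B3–B5, B3–B6, B6–B7, B7–B8
Every bag has size at most 3, so the width is 3 − 1 = 2 and tw(G) ≤ 2. Conversely, {a, b, e} is a clique of size 3, and the vertices of any clique must share a bag in every tree decomposition; so some bag has ≥ 3 vertices and tw(G) ≥ 2. Hence tw(G) = 2 exactly.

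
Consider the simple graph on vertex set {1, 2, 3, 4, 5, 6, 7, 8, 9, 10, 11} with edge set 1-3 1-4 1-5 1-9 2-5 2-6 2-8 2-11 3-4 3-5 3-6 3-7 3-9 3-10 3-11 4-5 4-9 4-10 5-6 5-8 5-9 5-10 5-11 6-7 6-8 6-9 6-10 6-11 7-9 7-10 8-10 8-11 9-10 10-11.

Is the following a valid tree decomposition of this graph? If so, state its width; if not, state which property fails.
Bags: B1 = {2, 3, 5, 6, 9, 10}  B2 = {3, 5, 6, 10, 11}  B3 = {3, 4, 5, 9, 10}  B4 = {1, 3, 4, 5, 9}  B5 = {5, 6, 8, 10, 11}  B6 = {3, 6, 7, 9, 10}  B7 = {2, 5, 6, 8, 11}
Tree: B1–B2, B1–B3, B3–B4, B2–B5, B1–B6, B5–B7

No — bags containing vertex 2 are not connected in the tree.

A tree decomposition must satisfy three properties: every vertex lies in some bag; for every edge, both endpoints lie together in some bag; and for every vertex, the bags containing it form a connected subtree. Here bags containing vertex 2 are not connected in the tree, so the decomposition is invalid.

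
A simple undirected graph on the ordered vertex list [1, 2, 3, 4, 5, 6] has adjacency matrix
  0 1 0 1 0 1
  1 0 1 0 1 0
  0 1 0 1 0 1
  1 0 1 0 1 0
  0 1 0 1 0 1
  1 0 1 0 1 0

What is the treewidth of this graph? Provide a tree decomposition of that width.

Each bag holds 4 vertices, so the decomposition has width 3, which upper-bounds the treewidth. For the lower bound: the 4 vertex sets {1,2}, {4,5}, {3}, {6} are disjoint, each induces a connected subgraph, and every pair is joined by at least one edge of G. Contracting each set to a single vertex therefore yields K_{4} as a minor, and since treewidth is minor-monotone, tw(G) ≥ tw(K_{4}) = 3. Hence tw(G) = 3 exactly.

Treewidth 3.
Bags: B1 = {1, 2, 3, 5}  B2 = {1, 3, 4, 5}  B3 = {1, 3, 5, 6}
Tree: B1–B2, B2–B3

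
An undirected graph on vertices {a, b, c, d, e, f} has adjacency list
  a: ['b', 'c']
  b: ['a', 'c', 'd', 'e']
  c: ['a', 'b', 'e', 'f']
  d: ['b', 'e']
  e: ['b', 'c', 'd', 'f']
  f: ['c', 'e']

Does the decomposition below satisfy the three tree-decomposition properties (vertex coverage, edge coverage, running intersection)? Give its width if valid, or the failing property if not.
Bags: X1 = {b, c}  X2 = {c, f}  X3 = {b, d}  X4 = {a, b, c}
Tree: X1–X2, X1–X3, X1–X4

No — vertex e appears in no bag.

A tree decomposition must satisfy three properties: every vertex lies in some bag; for every edge, both endpoints lie together in some bag; and for every vertex, the bags containing it form a connected subtree. Here vertex e appears in no bag, so the decomposition is invalid.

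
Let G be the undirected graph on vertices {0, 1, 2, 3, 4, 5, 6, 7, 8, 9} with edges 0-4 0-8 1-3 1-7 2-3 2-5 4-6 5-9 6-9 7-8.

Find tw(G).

A width-2 tree decomposition is:
Bags: B1 = {0, 4, 6}  B2 = {0, 6, 9}  B3 = {0, 5, 9}  B4 = {0, 2, 5}  B5 = {0, 2, 3}  B6 = {0, 1, 3}  B7 = {0, 1, 7}  B8 = {0, 7, 8}
Tree: B1–B2, B2–B3, B3–B4, B4–B5, B5–B6, B6–B7, B7–B8
Each bag holds 3 vertices, so the decomposition has width 2, which upper-bounds the treewidth. Since 0–4–6–9–5–2–3–1–7–8–0 is a cycle in G, G is not acyclic. Forests are exactly the graphs of treewidth ≤ 1, so tw(G) ≥ 2. Combining the bounds, tw(G) = 2.

2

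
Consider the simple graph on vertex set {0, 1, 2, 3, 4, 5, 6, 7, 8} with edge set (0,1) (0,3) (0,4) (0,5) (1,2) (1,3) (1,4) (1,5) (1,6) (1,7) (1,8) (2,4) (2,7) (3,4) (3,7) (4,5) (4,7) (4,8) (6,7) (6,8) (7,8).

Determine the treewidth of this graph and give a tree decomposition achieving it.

Each bag holds 4 vertices, so the decomposition has width 3, which upper-bounds the treewidth. For the lower bound, the 4 vertices {0, 1, 3, 4} are pairwise adjacent, and any tree decomposition puts a clique entirely inside one bag — forcing width ≥ 3. The upper and lower bounds meet at 3, so that is the treewidth.

Treewidth 3.
One such decomposition:
Bags: B1 = {1, 4, 7, 8}  B2 = {1, 3, 4, 7}  B3 = {1, 2, 4, 7}  B4 = {0, 1, 3, 4}  B5 = {0, 1, 4, 5}  B6 = {1, 6, 7, 8}
Tree: B1–B2, B1–B3, B2–B4, B4–B5, B1–B6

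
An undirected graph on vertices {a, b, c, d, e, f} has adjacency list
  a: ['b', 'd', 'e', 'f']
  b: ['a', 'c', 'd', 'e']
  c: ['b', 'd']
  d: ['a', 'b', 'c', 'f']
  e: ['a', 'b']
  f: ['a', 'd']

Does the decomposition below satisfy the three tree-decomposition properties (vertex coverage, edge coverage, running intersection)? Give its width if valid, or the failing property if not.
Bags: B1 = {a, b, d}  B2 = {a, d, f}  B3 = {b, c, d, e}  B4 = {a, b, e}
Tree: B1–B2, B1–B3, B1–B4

A tree decomposition must satisfy three properties: every vertex lies in some bag; for every edge, both endpoints lie together in some bag; and for every vertex, the bags containing it form a connected subtree. Here bags containing vertex e are not connected in the tree, so the decomposition is invalid.

No — bags containing vertex e are not connected in the tree.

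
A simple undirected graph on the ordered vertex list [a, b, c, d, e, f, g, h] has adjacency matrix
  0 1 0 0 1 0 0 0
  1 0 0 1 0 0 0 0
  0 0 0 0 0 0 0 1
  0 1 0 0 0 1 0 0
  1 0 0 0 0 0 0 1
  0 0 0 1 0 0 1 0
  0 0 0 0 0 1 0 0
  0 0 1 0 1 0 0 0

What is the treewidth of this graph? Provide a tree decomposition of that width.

Treewidth 1.
Bags: B1 = {f, g}  B2 = {d, f}  B3 = {b, d}  B4 = {a, b}  B5 = {a, e}  B6 = {e, h}  B7 = {c, h}
Tree: B1–B2, B2–B3, B3–B4, B4–B5, B5–B6, B6–B7

Every bag has size at most 2, so the width is 2 − 1 = 1 and tw(G) ≤ 1. G has an edge, so its treewidth is at least 1. Therefore the treewidth is 1.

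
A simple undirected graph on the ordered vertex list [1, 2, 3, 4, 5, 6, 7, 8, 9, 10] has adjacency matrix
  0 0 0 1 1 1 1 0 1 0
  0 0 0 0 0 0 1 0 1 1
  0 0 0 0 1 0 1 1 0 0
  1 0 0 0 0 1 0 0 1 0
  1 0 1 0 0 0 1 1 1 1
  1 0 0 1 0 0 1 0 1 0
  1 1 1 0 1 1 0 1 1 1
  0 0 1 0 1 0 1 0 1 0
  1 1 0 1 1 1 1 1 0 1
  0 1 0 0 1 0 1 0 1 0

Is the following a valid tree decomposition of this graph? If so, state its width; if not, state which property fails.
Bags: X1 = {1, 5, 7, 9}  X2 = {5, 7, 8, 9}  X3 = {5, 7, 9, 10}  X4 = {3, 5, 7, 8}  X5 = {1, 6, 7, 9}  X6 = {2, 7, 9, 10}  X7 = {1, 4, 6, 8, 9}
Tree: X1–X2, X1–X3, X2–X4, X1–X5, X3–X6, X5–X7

A tree decomposition must satisfy three properties: every vertex lies in some bag; for every edge, both endpoints lie together in some bag; and for every vertex, the bags containing it form a connected subtree. Here bags containing vertex 8 are not connected in the tree, so the decomposition is invalid.

No — bags containing vertex 8 are not connected in the tree.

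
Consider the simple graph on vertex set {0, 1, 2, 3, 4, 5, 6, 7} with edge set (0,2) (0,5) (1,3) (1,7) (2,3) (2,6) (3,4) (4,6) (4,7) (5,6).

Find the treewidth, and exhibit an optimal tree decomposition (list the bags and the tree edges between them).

Treewidth 2.
Bags: B1 = {0, 5, 6}  B2 = {0, 2, 6}  B3 = {2, 4, 6}  B4 = {2, 3, 4}  B5 = {3, 4, 7}  B6 = {1, 3, 7}
Tree: B1–B2, B2–B3, B3–B4, B4–B5, B5–B6

The largest bag has 3 vertices, giving width 2; this decomposition certifies tw(G) ≤ 2. The edges 5–0–2–6–5 form a cycle, so G is not a tree and its treewidth is at least 2. Therefore the treewidth is 2.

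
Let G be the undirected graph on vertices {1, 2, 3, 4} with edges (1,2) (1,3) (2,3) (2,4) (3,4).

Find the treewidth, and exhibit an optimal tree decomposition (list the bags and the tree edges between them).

Each bag holds 3 vertices, so the decomposition has width 2, which upper-bounds the treewidth. On the other hand G contains the 3-clique {1, 2, 3}. A clique must lie in a single bag of any decomposition, so no decomposition can have width below 2. Therefore the treewidth is 2.

Treewidth 2.
One such decomposition:
Bags: B1 = {2, 3, 4}  B2 = {1, 2, 3}
Tree: B1–B2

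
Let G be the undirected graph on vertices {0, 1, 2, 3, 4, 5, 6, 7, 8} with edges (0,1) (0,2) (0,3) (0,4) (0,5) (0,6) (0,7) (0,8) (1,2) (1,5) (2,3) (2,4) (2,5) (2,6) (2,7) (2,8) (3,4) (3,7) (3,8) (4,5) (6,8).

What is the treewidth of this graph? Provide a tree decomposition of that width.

Treewidth 3.
One such decomposition:
Bags: B1 = {0, 2, 3, 4}  B2 = {0, 2, 3, 8}  B3 = {0, 2, 4, 5}  B4 = {0, 2, 6, 8}  B5 = {0, 2, 3, 7}  B6 = {0, 1, 2, 5}
Tree: B1–B2, B1–B3, B2–B4, B2–B5, B3–B6

Every bag has size at most 4, so the width is 4 − 1 = 3 and tw(G) ≤ 3. For the lower bound, the 4 vertices {0, 1, 2, 5} are pairwise adjacent, and any tree decomposition puts a clique entirely inside one bag — forcing width ≥ 3. The upper and lower bounds meet at 3, so that is the treewidth.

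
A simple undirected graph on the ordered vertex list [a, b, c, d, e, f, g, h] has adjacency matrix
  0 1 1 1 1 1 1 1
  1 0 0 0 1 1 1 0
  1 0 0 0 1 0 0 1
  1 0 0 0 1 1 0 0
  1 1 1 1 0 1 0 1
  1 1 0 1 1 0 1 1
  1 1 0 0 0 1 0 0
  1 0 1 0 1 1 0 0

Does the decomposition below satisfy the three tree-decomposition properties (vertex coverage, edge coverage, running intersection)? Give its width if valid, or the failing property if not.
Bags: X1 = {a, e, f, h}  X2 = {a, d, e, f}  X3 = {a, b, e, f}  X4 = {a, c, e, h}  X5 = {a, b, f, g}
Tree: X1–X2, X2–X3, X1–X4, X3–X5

Yes; width 3.

Checking the three conditions: (i) the bags cover all of {a, b, c, d, e, f, g, h}; (ii) for each edge, some bag contains both endpoints; (iii) the bags containing any fixed vertex form a subtree. All hold, so the decomposition is valid with width 4 − 1 = 3.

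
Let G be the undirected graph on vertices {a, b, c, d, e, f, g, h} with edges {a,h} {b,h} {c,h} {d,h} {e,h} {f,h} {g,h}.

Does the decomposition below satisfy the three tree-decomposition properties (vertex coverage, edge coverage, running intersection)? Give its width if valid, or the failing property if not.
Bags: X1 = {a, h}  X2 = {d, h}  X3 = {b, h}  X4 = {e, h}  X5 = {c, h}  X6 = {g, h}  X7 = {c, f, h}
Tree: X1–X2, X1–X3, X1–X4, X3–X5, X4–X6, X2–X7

A tree decomposition must satisfy three properties: every vertex lies in some bag; for every edge, both endpoints lie together in some bag; and for every vertex, the bags containing it form a connected subtree. Here bags containing vertex c are not connected in the tree, so the decomposition is invalid.

No — bags containing vertex c are not connected in the tree.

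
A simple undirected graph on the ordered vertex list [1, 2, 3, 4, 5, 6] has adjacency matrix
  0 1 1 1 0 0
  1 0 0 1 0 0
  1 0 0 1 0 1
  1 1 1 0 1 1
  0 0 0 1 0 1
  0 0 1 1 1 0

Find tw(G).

2

A width-2 tree decomposition is:
Bags: B1 = {3, 4, 6}  B2 = {1, 3, 4}  B3 = {1, 2, 4}  B4 = {4, 5, 6}
Tree: B1–B2, B2–B3, B1–B4
Every bag has size at most 3, so the width is 3 − 1 = 2 and tw(G) ≤ 2. For the lower bound, the 3 vertices {1, 2, 4} are pairwise adjacent, and any tree decomposition puts a clique entirely inside one bag — forcing width ≥ 2. Therefore the treewidth is 2.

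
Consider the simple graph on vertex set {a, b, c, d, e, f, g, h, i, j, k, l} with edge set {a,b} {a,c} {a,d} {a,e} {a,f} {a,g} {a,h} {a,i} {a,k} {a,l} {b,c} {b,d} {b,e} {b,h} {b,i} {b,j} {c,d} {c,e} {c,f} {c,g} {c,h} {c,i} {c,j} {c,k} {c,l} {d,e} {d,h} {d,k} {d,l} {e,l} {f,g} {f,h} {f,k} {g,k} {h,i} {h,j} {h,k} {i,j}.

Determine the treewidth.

4

A width-4 tree decomposition is:
Bags: B1 = {a, b, c, d, e}  B2 = {a, b, c, d, h}  B3 = {a, b, c, h, i}  B4 = {a, c, d, h, k}  B5 = {b, c, h, i, j}  B6 = {a, c, f, h, k}  B7 = {a, c, f, g, k}  B8 = {a, c, d, e, l}
Tree: B1–B2, B2–B3, B2–B4, B3–B5, B4–B6, B6–B7, B1–B8
The largest bag has 5 vertices, giving width 4; this decomposition certifies tw(G) ≤ 4. For the lower bound, the 5 vertices {b, c, h, i, j} are pairwise adjacent, and any tree decomposition puts a clique entirely inside one bag — forcing width ≥ 4. Combining the bounds, tw(G) = 4.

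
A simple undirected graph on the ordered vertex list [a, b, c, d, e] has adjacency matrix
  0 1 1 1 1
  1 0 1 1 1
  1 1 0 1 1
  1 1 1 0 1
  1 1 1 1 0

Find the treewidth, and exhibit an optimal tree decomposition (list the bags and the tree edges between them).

With just one bag of size 5, the width is 5 − 1 = 4, so tw(G) ≤ 4. Conversely, {a, b, c, d, e} is a clique of size 5, and the vertices of any clique must share a bag in every tree decomposition; so some bag has ≥ 5 vertices and tw(G) ≥ 4. Therefore the treewidth is 4.

Treewidth 4.
Bags: B1 = {a, b, c, d, e}
Tree: (single bag)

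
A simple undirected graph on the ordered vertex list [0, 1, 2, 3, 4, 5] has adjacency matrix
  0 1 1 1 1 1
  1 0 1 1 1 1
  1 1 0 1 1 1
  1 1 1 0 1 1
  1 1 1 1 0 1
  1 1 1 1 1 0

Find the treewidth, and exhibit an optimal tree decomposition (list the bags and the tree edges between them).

A single bag containing all 6 vertices is trivially a valid decomposition of width 5. For the lower bound, the 6 vertices {0, 1, 2, 3, 4, 5} are pairwise adjacent, and any tree decomposition puts a clique entirely inside one bag — forcing width ≥ 5. The upper and lower bounds meet at 5, so that is the treewidth.

Treewidth 5.
One such decomposition:
Bags: B1 = {0, 1, 2, 3, 4, 5}
Tree: (single bag)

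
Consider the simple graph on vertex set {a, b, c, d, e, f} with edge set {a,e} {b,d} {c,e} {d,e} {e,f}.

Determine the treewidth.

1

A width-1 tree decomposition is:
Bags: B1 = {a, e}  B2 = {c, e}  B3 = {d, e}  B4 = {b, d}  B5 = {e, f}
Tree: B1–B2, B2–B3, B3–B4, B2–B5
Every bag has size at most 2, so the width is 2 − 1 = 1 and tw(G) ≤ 1. Since G has at least one edge (e.g. e–a), it is not an edgeless graph, so tw(G) ≥ 1. Therefore the treewidth is 1.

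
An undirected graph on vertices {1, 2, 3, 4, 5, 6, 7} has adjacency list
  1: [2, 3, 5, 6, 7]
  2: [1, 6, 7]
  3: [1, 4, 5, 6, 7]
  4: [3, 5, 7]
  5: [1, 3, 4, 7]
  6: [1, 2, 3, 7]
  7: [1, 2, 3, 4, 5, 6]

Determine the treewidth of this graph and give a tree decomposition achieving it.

Treewidth 3.
Bags: B1 = {1, 3, 5, 7}  B2 = {3, 4, 5, 7}  B3 = {1, 3, 6, 7}  B4 = {1, 2, 6, 7}
Tree: B1–B2, B1–B3, B3–B4

Each bag holds 4 vertices, so the decomposition has width 3, which upper-bounds the treewidth. Conversely, {1, 2, 6, 7} is a clique of size 4, and the vertices of any clique must share a bag in every tree decomposition; so some bag has ≥ 4 vertices and tw(G) ≥ 3. Therefore the treewidth is 3.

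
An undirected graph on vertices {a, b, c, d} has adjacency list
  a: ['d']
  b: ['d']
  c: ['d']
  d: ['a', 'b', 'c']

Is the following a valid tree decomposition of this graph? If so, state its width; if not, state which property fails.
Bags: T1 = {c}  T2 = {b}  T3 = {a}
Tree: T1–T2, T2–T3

A tree decomposition must satisfy three properties: every vertex lies in some bag; for every edge, both endpoints lie together in some bag; and for every vertex, the bags containing it form a connected subtree. Here vertex d appears in no bag, so the decomposition is invalid.

No — vertex d appears in no bag.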